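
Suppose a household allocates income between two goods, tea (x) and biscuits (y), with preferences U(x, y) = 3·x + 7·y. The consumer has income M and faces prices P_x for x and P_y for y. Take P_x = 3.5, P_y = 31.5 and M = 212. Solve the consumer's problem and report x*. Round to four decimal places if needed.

Perfect substitutes: compare marginal utility per dollar. 3/P_x vs 7/P_y → 0.8571 vs 0.2222.
x gives more utility per dollar, so spend all income on x: x* = M/P_x, y* = 0.
Numerically: x* = 60.5714, y* = 0.

x* = 60.5714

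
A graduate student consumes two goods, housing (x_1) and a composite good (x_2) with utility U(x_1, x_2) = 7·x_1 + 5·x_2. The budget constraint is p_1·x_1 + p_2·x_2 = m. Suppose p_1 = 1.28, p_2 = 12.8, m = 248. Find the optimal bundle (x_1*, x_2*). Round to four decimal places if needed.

Perfect substitutes: compare marginal utility per dollar. 7/p_1 vs 5/p_2 → 5.4688 vs 0.3906.
x_1 gives more utility per dollar, so spend all income on x_1: x_1* = m/p_1, x_2* = 0.
Numerically: x_1* = 193.75, x_2* = 0.

x_1* = 193.75, x_2* = 0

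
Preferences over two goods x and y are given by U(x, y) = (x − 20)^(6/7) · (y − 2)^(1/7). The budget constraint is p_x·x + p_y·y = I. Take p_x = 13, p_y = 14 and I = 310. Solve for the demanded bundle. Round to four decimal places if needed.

x* = 21.4505, y* = 2.2245

This is Cobb-Douglas in (x−20, y−2): tangency gives 6/7·p_y·(y−2) = 1/7·p_x·(x−20).
After buying the subsistence bundle (20, 2), a share 6/7 of the remaining income goes to x: x* = 20 + 6/7·(I − 20p_x − 2p_y)/p_x.
Discretionary income = 310 − 20·13 − 2·14 = 22; x* = 20 + 6/7·22/13 = 21.4505; y* = 2 + 1/7·22/14 = 2.2245.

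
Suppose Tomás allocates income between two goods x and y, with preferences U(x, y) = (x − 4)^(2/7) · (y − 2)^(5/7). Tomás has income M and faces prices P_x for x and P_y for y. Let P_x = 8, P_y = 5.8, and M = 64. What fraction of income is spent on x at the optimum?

This is Cobb-Douglas in (x−4, y−2): tangency gives 2/7·P_y·(y−2) = 5/7·P_x·(x−4).
After buying the subsistence bundle (4, 2), a share 2/7 of the remaining income goes to x: x* = 4 + 2/7·(M − 4P_x − 2P_y)/P_x.
Discretionary income = 64 − 4·8 − 2·5.8 = 20.4; x* = 4 + 2/7·20.4/8 = 4.7286; y* = 2 + 5/7·20.4/5.8 = 4.5123.
Expenditure on x: 8·4.7286 = 37.8286; share = 0.5911.

share on x = 0.5911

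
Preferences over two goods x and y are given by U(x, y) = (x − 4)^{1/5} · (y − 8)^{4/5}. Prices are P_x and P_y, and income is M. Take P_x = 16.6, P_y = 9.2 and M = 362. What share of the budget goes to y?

share on y = 0.6939

MRS = (1/4)·(y−8)/(x−4). Tangency with P_x/P_y gives y−8 = 4·(P_x/P_y)·(x−4).
After buying the subsistence bundle (4, 8), a share 0.2 of the remaining income goes to x: x* = 4 + 0.2·(M − 4P_x − 8P_y)/P_x.
Discretionary income = 362 − 4·16.6 − 8·9.2 = 222; x* = 4 + 0.2·222/16.6 = 6.6747; y* = 8 + 0.8·222/9.2 = 27.3043.
Expenditure on y: 9.2·27.3043 = 251.2; share = 0.6939.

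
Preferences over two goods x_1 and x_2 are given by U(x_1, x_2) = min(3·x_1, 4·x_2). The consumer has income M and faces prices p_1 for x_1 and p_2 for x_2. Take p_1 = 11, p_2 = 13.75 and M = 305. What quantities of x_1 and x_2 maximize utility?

With perfect complements, no substitution: consume in ratio x_1:x_2 = 4:3.
Budget: p_1·x_1 + p_2·(3/4)·x_1 = M, so (4·p_1 + 3·p_2)·x_1 = 4·M.
Demand: x_1*(p_1,p_2,M) = 4·M/(4·p_1 + 3·p_2), x_2* = 3·M/(4·p_1 + 3·p_2).
Here 4·11 + 3·13.75 = 85.25, giving x_1* = 14.3109 and x_2* = 10.7331.

x_1* = 14.3109, x_2* = 10.7331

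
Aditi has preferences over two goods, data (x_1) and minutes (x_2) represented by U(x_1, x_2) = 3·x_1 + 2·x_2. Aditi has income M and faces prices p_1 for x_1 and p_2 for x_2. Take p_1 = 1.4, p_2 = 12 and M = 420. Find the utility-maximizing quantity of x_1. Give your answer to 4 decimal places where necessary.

Perfect substitutes: compare marginal utility per dollar. 3/p_1 vs 2/p_2 → 2.1429 vs 0.1667.
x_1 gives more utility per dollar, so spend all income on x_1: x_1* = M/p_1, x_2* = 0.
Numerically: x_1* = 300, x_2* = 0.

x_1* = 300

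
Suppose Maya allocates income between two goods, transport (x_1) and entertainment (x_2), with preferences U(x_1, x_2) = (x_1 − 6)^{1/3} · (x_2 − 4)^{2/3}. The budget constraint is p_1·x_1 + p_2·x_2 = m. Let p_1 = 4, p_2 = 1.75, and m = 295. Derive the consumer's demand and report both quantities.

This is Cobb-Douglas in (x_1−6, x_2−4): tangency gives 1/3·p_2·(x_2−4) = 2/3·p_1·(x_1−6).
After buying the subsistence bundle (6, 4), a share 1/3 of the remaining income goes to x_1: x_1* = 6 + 1/3·(m − 6p_1 − 4p_2)/p_1.
Discretionary income = 295 − 6·4 − 4·1.75 = 264; x_1* = 6 + 1/3·264/4 = 28; x_2* = 4 + 2/3·264/1.75 = 104.5714.

x_1* = 28, x_2* = 104.5714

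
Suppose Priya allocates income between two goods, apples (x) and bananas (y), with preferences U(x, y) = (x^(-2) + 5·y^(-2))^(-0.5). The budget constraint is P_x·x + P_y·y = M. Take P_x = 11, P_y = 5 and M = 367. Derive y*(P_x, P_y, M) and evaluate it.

y* = 36.8989

Substitute y = (y/x)·x into the budget: x* = M/(P_x + P_y·(y/x)).
Numerically y/x = 2.22398, so x* = 367/(11 + 5·2.22398) = 16.5914 and y* = 2.22398·16.5914 = 36.8989.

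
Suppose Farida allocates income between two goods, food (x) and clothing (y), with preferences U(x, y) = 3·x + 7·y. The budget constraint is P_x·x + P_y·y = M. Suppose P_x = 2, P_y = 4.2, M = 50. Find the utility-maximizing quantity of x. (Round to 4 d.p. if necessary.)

Perfect substitutes: compare marginal utility per dollar. 3/P_x vs 7/P_y → 1.5 vs 1.6667.
y gives more utility per dollar, so spend all income on y: y* = M/P_y, x* = 0.
Numerically: x* = 0, y* = 11.9048.

x* = 0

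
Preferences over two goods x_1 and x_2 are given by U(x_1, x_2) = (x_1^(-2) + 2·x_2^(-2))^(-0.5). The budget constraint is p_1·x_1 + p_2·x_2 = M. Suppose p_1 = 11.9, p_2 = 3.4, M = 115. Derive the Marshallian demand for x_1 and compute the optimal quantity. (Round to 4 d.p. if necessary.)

x_1* = 6.2487

Numerically x_2/x_1 = 1.912931, so x_1* = 115/(11.9 + 3.4·1.912931) = 6.2487.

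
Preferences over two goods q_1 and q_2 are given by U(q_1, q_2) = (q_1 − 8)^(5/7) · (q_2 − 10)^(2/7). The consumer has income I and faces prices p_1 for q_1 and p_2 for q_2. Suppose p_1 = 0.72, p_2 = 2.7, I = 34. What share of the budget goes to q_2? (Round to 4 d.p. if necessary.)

This is Cobb-Douglas in (q_1−8, q_2−10): tangency gives 5/7·p_2·(q_2−10) = 2/7·p_1·(q_1−8).
Substituting into the budget: q_1* = 8 + 5/7·(I − 8·p_1 − 10·p_2)/p_1, and q_2* = 10 + 2/7·(…)/p_2.
Discretionary income = 34 − 8·0.72 − 10·2.7 = 1.24; q_1* = 8 + 5/7·1.24/0.72 = 9.2302; q_2* = 10 + 2/7·1.24/2.7 = 10.1312.
Expenditure on q_2: 2.7·10.1312 = 27.3543; share = 0.8045.

share on q_2 = 0.8045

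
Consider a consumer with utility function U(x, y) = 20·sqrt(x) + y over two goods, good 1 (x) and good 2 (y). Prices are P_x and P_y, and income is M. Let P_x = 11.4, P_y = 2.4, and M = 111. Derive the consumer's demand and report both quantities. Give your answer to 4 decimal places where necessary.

x* = 4.4321, y* = 25.1974

MU_x = 10/√x, MU_y = 1. Tangency: 10/√x = P_x/P_y.
Thus x* = (10·P_y/P_x)² — independent of M — with the rest of income spent on y.
Plugging in: x* = (10·2.4/11.4)² = 4.4321, y* = 25.1974.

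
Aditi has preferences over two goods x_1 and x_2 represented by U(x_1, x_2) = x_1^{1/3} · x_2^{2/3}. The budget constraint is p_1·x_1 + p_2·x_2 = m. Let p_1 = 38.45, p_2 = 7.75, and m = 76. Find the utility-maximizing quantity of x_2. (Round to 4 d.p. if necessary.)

The MRS is (1/2)·x_2/x_1. Set MRS = p_1/p_2.
So 1/3·p_2·x_2 = 2/3·p_1·x_1; combined with the budget, a share 1/3 of income goes to x_1.
Demand: x_1*(p_1,p_2,m) = 1/3·m/p_1 and x_2* = 2/3·m/p_2.
At p_1=38.45, p_2=7.75, m=76: x_2* = 2/3·76/7.75 = 6.5376.

x_2* = 6.5376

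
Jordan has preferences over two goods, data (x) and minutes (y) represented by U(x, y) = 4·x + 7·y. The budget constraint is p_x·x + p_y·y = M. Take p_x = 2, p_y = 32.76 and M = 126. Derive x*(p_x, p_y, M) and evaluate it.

Linear utility — the consumer picks whichever good has higher MU/price: 4/2 = 2 vs 7/32.76 = 0.2137.
x gives more utility per dollar, so spend all income on x: x* = M/p_x, y* = 0.
Numerically: x* = 63, y* = 0.

x* = 63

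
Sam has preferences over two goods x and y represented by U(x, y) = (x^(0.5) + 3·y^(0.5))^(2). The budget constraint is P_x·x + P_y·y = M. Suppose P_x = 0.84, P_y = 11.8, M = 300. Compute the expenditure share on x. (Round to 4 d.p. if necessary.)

share on x = 0.6095

With the ratio pinned down, the budget gives x* = M/(P_x + P_y·(y/x)) and y* = (y/x)·x*.
Numerically y/x = 0.045608, so x* = 300/(0.84 + 11.8·0.045608) = 217.68 and y* = 0.045608·217.68 = 9.9279.
Expenditure on x: 0.84·217.68 = 182.8512; share = 0.6095.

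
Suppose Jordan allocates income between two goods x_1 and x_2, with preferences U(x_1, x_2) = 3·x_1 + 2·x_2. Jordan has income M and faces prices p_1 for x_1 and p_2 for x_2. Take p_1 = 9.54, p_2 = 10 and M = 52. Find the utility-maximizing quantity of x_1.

Linear utility — the consumer picks whichever good has higher MU/price: 3/9.54 = 0.3145 vs 2/10 = 0.2.
x_1 gives more utility per dollar, so spend all income on x_1: x_1* = M/p_1, x_2* = 0.
Numerically: x_1* = 5.4507, x_2* = 0.

x_1* = 5.4507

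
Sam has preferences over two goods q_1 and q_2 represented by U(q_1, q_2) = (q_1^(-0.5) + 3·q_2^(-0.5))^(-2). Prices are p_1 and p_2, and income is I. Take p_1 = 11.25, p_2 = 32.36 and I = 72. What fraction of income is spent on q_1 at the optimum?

From the CES first-order condition, (1/3)·(q_2/q_1)^(1.5) = p_1/p_2.
Hence q_2/q_1 = (3·p_1/p_2)^(1/(1.5)), i.e. raised to the 2/3 power.
With the ratio pinned down, the budget gives q_1* = I/(p_1 + p_2·(q_2/q_1)) and q_2* = (q_2/q_1)·q_1*.
Numerically q_2/q_1 = 1.028435, so q_1* = 72/(11.25 + 32.36·1.028435) = 1.6169 and q_2* = 1.028435·1.6169 = 1.6629.
Expenditure on q_1: 11.25·1.6169 = 18.1899; share = 0.2526.

share on q_1 = 0.2526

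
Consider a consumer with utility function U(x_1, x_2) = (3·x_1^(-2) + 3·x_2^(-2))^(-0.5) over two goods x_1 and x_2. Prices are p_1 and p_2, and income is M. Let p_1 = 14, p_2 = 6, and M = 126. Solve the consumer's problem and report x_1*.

x_1* = 5.7382

MRS = MU_x_1/MU_x_2 = (x_2/x_1)^(3). Set equal to p_1/p_2.
Solve for the ratio: x_2/x_1 = [p_1/p_2]^(1/3).
Substitute x_2 = (x_2/x_1)·x_1 into the budget: x_1* = M/(p_1 + p_2·(x_2/x_1)).
Numerically x_2/x_1 = 1.326352, so x_1* = 126/(14 + 6·1.326352) = 5.7382.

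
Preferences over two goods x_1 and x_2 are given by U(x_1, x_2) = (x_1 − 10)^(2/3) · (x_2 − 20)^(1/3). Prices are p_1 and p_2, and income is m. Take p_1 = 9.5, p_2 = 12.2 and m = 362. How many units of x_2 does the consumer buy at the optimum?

Let x_1' = x_1−10, x_2' = x_2−20. MRS = 2·x_2'/x_1' = p_1/p_2.
After buying the subsistence bundle (10, 20), a share 2/3 of the remaining income goes to x_1: x_1* = 10 + 2/3·(m − 10p_1 − 20p_2)/p_1.
Discretionary income = 362 − 10·9.5 − 20·12.2 = 23; x_2* = 20 + 1/3·23/12.2 = 20.6284.

x_2* = 20.6284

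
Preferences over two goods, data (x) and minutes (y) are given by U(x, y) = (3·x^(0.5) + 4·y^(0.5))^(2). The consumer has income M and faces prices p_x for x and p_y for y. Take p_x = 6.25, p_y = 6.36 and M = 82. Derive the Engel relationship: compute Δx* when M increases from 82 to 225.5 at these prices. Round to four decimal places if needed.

From the CES first-order condition, (3/4)·(y/x)^(0.5) = p_x/p_y.
Hence y/x = ((4/3)·p_x/p_y)^(1/(0.5)), i.e. raised to the 2 power.
Substitute y = (y/x)·x into the budget: x* = M/(p_x + p_y·(y/x)).
Numerically y/x = 1.716814, so x* = 82/(6.25 + 6.36·1.716814) = 4.7761.
At M' = 225.5: x* = 13.1342. Change: 13.1342 − 4.7761 = 8.3581.

Δx* = 8.3581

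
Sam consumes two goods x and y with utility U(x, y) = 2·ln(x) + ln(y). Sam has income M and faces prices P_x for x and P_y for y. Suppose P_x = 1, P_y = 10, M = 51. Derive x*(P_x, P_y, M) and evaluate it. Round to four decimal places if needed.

x* = 34

The MRS is 2·y/x. Set MRS = P_x/P_y.
So 2·P_y·y = P_x·x; combined with the budget, a share 2/3 of income goes to x.
Demand: x*(P_x,P_y,M) = 2/3·M/P_x and y* = 1/3·M/P_y.
At P_x=1, P_y=10, M=51: x* = 2/3·51/1 = 34.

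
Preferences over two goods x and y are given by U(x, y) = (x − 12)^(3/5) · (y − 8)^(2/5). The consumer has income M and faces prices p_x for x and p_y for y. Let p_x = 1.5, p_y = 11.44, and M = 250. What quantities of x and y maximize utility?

This is Cobb-Douglas in (x−12, y−8): tangency gives 0.6·p_y·(y−8) = 0.4·p_x·(x−12).
Substituting into the budget: x* = 12 + 0.6·(M − 12·p_x − 8·p_y)/p_x, and y* = 8 + 0.4·(…)/p_y.
Discretionary income = 250 − 12·1.5 − 8·11.44 = 140.48; x* = 12 + 0.6·140.48/1.5 = 68.192; y* = 8 + 0.4·140.48/11.44 = 12.9119.

x* = 68.192, y* = 12.9119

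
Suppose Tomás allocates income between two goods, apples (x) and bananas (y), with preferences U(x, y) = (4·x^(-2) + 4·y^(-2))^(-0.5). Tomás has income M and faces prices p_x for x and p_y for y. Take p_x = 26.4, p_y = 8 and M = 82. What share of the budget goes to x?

Numerically y/x = 1.488806, so x* = 82/(26.4 + 8·1.488806) = 2.1404 and y* = 1.488806·2.1404 = 3.1867.
Expenditure on x: 26.4·2.1404 = 56.5068; share = 0.6891.

share on x = 0.6891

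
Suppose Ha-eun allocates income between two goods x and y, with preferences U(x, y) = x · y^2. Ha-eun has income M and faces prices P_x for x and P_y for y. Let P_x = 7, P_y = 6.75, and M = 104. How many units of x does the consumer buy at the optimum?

x* = 4.9524

The MRS is (1/2)·y/x. Set MRS = P_x/P_y.
Rearranging, P_y·y = 2·P_x·x. Substituting into the budget gives P_x·x·(1 + 2) = M.
Demand: x*(P_x,P_y,M) = 1/3·M/P_x and y* = 2/3·M/P_y.
At P_x=7, P_y=6.75, M=104: x* = 1/3·104/7 = 4.9524.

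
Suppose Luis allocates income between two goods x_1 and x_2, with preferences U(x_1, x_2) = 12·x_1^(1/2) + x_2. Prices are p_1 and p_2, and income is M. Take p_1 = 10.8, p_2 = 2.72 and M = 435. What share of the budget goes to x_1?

Solve: √x_1 = 6·p_2/p_1, so x_1*(p_1,p_2) = (6·p_2/p_1)², and x_2* = (M − p_1·x_1*)/p_2.
Plugging in: x_1* = (6·2.72/10.8)² = 2.2835, x_2* = 150.8598.
Expenditure on x_1: 10.8·2.2835 = 24.6613; share = 0.0567.

share on x_1 = 0.0567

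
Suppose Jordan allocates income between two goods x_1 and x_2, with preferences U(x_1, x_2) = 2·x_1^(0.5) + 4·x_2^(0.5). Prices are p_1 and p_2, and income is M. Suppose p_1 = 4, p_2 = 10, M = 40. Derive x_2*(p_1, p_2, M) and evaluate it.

x_2* = 2.4615

MU_x_1 ∝ 2·x_1^(-0.5), MU_x_2 ∝ 4·x_2^(-0.5), so MRS = (1/2)·(x_2/x_1)^(0.5) = p_1/p_2.
Hence x_2/x_1 = (2·p_1/p_2)^(1/(0.5)), i.e. raised to the 2 power.
With the ratio pinned down, the budget gives x_1* = M/(p_1 + p_2·(x_2/x_1)) and x_2* = (x_2/x_1)·x_1*.
Numerically x_2/x_1 = 0.64, so x_1* = 40/(4 + 10·0.64) = 3.8462 and x_2* = 0.64·3.8462 = 2.4615.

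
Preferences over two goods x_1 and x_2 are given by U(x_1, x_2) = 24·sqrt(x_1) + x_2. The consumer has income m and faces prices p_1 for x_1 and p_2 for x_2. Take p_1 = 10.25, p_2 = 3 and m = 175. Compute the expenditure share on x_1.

Utility is quasi-linear in x_2; the FOC for x_1 is 12/√x_1 = p_1/p_2.
Solve: √x_1 = 12·p_2/p_1, so x_1*(p_1,p_2) = (12·p_2/p_1)², and x_2* = (m − p_1·x_1*)/p_2.
Plugging in: x_1* = (12·3/10.25)² = 12.3355, x_2* = 16.187.
Expenditure on x_1: 10.25·12.3355 = 126.439; share = 0.7225.

share on x_1 = 0.7225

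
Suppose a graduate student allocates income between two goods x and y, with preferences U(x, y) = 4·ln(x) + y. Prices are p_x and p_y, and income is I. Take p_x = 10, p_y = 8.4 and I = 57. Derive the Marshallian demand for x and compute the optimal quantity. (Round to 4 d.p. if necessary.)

MU_x = 4/x, MU_y = 1. Tangency: 4/x = p_x/p_y.
So x*(p_x,p_y) = 4·p_y/p_x, independent of income; and y* = (I − 4·p_y)/p_y.
At the given prices: x* = 4·8.4/10 = 3.36.

x* = 3.36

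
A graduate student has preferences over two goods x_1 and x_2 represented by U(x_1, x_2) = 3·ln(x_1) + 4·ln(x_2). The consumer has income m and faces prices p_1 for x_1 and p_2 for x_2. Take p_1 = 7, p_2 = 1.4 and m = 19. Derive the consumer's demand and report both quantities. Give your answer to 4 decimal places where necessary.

x_1* = 1.1633, x_2* = 7.7551

Demand: x_1*(p_1,p_2,m) = 3/7·m/p_1 and x_2* = 4/7·m/p_2.
At p_1=7, p_2=1.4, m=19: x_1* = 3/7·19/7 = 1.1633, x_2* = 7.7551.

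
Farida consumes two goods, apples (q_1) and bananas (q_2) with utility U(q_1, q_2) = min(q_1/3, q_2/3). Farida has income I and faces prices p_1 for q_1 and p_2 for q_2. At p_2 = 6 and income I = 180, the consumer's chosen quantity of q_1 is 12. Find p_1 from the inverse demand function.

p_1 = 9

With perfect complements, no substitution: consume in ratio q_1:q_2 = 3:3.
Budget: p_1·q_1 + p_2·q_1 = I, so (3·p_1 + 3·p_2)·q_1 = 3·I.
Demand: q_1*(p_1,p_2,I) = 3·I/(3·p_1 + 3·p_2), q_2* = 3·I/(3·p_1 + 3·p_2).
Set q_1* = 12 in the demand function and solve for p_1: p_1 = 9.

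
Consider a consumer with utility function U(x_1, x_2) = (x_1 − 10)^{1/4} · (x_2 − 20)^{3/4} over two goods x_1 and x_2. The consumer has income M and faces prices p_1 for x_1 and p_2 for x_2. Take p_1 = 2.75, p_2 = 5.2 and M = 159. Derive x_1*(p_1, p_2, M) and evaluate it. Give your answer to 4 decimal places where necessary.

x_1* = 12.5

MRS = (1/3)·(x_2−20)/(x_1−10). Tangency with p_1/p_2 gives x_2−20 = 3·(p_1/p_2)·(x_1−10).
Substituting into the budget: x_1* = 10 + 0.25·(M − 10·p_1 − 20·p_2)/p_1, and x_2* = 20 + 0.75·(…)/p_2.
Discretionary income = 159 − 10·2.75 − 20·5.2 = 27.5; x_1* = 10 + 0.25·27.5/2.75 = 12.5.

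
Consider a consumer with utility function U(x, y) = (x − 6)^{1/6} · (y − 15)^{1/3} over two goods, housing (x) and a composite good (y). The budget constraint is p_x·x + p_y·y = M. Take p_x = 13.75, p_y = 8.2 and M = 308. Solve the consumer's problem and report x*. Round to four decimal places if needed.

This is Cobb-Douglas in (x−6, y−15): tangency gives 1/6·p_y·(y−15) = 1/3·p_x·(x−6).
After buying the subsistence bundle (6, 15), a share 1/3 of the remaining income goes to x: x* = 6 + 1/3·(M − 6p_x − 15p_y)/p_x.
Discretionary income = 308 − 6·13.75 − 15·8.2 = 102.5; x* = 6 + 1/3·102.5/13.75 = 8.4848.

x* = 8.4848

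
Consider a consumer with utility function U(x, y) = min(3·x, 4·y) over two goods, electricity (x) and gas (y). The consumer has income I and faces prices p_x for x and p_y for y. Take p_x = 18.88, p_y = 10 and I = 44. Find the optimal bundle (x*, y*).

With perfect complements, no substitution: consume in ratio x:y = 4:3.
Budget: p_x·x + p_y·(3/4)·x = I, so (4·p_x + 3·p_y)·x = 4·I.
Demand: x*(p_x,p_y,I) = 4·I/(4·p_x + 3·p_y), y* = 3·I/(4·p_x + 3·p_y).
Here 4·18.88 + 3·10 = 105.52, giving x* = 1.6679 and y* = 1.2509.

x* = 1.6679, y* = 1.2509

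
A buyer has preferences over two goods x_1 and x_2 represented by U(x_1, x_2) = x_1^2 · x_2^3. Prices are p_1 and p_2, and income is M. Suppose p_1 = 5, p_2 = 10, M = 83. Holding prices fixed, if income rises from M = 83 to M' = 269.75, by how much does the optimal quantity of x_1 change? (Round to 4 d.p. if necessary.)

The MRS is (2/3)·x_2/x_1. Set MRS = p_1/p_2.
Rearranging, p_2·x_2 = (3/2)·p_1·x_1. Substituting into the budget gives p_1·x_1·(1 + (3/2)) = M.
Demand: x_1*(p_1,p_2,M) = 0.4·M/p_1 and x_2* = 0.6·M/p_2.
At p_1=5, p_2=10, M=83: x_1* = 0.4·83/5 = 6.64.
At M' = 269.75: x_1* = 21.58. Change: 21.58 − 6.64 = 14.94.

Δx_1* = 14.94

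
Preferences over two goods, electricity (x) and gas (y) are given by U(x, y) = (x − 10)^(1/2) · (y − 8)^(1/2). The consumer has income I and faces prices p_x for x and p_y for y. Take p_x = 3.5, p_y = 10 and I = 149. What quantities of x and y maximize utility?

Let x' = x−10, y' = y−8. MRS = y'/x' = p_x/p_y.
After buying the subsistence bundle (10, 8), a share 0.5 of the remaining income goes to x: x* = 10 + 0.5·(I − 10p_x − 8p_y)/p_x.
Discretionary income = 149 − 10·3.5 − 8·10 = 34; x* = 10 + 0.5·34/3.5 = 14.8571; y* = 8 + 0.5·34/10 = 9.7.

x* = 14.8571, y* = 9.7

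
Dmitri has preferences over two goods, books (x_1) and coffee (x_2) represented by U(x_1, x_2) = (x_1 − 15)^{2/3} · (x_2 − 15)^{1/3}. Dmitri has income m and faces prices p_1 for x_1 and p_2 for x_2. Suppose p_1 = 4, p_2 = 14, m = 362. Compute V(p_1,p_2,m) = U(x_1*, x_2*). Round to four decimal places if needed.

Discretionary income = 362 − 15·4 − 15·14 = 92; x_1* = 15 + 2/3·92/4 = 30.3333; x_2* = 15 + 1/3·92/14 = 17.1905.
Utility at the optimum: U(30.3333, 17.1905) = 8.0156.

V = 8.0156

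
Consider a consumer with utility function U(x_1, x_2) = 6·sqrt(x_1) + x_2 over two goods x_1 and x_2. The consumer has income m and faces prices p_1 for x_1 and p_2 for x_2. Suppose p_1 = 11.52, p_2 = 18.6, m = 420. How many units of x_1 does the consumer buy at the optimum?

Plugging in: x_1* = (3·18.6/11.52)² = 23.4619.

x_1* = 23.4619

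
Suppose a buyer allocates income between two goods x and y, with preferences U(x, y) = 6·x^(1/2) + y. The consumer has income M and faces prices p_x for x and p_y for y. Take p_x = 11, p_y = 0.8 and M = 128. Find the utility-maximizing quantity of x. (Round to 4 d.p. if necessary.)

x* = 0.0476

Set MRS = p_x/p_y: 3·x^(−1/2) = p_x/p_y.
Solve: √x = 3·p_y/p_x, so x*(p_x,p_y) = (3·p_y/p_x)², and y* = (M − p_x·x*)/p_y.
Plugging in: x* = (3·0.8/11)² = 0.0476.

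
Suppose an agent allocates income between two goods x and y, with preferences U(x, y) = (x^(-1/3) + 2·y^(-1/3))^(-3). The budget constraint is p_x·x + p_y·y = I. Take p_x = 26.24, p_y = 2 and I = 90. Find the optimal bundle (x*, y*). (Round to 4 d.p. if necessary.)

MRS = MU_x/MU_y = (1/2)·(y/x)^(4/3). Set equal to p_x/p_y.
Hence y/x = (2·p_x/p_y)^(1/(4/3)), i.e. raised to the 0.75 power.
Substitute y = (y/x)·x into the budget: x* = I/(p_x + p_y·(y/x)).
Numerically y/x = 11.593722, so x* = 90/(26.24 + 2·11.593722) = 1.8209 and y* = 11.593722·1.8209 = 21.1104.

x* = 1.8209, y* = 21.1104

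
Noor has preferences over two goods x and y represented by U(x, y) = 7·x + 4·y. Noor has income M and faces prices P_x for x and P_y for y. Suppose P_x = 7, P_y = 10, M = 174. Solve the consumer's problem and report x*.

x* = 24.8571

x gives more utility per dollar, so spend all income on x: x* = M/P_x, y* = 0.
Numerically: x* = 24.8571, y* = 0.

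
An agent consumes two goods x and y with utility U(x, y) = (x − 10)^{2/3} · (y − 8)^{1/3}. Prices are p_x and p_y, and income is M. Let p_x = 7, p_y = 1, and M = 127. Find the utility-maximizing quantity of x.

MRS = 2·(y−8)/(x−10). Tangency with p_x/p_y gives y−8 = (1/2)·(p_x/p_y)·(x−10).
Substituting into the budget: x* = 10 + 2/3·(M − 10·p_x − 8·p_y)/p_x, and y* = 8 + 1/3·(…)/p_y.
Discretionary income = 127 − 10·7 − 8·1 = 49; x* = 10 + 2/3·49/7 = 14.6667.

x* = 14.6667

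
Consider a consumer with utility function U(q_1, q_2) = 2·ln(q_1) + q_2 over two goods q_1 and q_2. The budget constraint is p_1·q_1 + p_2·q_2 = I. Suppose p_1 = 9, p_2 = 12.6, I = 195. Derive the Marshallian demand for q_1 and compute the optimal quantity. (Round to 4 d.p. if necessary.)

q_1* = 2.8

So q_1*(p_1,p_2) = 2·p_2/p_1, independent of income; and q_2* = (I − 2·p_2)/p_2.
At the given prices: q_1* = 2·12.6/9 = 2.8.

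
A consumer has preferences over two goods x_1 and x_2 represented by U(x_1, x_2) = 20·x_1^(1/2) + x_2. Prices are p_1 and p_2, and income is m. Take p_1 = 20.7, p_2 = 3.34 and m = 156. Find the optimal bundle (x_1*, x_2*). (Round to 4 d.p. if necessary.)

x_1* = 2.6035, x_2* = 30.5713

Plugging in: x_1* = (10·3.34/20.7)² = 2.6035, x_2* = 30.5713.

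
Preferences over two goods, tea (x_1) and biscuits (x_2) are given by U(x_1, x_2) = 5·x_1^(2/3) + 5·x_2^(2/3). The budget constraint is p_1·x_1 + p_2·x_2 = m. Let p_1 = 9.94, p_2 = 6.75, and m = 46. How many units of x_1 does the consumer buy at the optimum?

With the ratio pinned down, the budget gives x_1* = m/(p_1 + p_2·(x_2/x_1)) and x_2* = (x_2/x_1)·x_1*.
Numerically x_2/x_1 = 3.19336, so x_1* = 46/(9.94 + 6.75·3.19336) = 1.4605.

x_1* = 1.4605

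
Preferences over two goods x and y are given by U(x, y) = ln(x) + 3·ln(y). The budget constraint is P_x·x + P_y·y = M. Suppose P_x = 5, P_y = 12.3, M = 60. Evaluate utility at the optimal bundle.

MU_x/MU_y = (y)/(3·x); tangency sets this equal to P_x/P_y.
So P_y·y = 3·P_x·x; combined with the budget, a share 0.25 of income goes to x.
Demand: x*(P_x,P_y,M) = 0.25·M/P_x and y* = 0.75·M/P_y.
At P_x=5, P_y=12.3, M=60: x* = 0.25·60/5 = 3, y* = 3.6585.
Utility at the optimum: U(3, 3.6585) = 4.9898.

V = 4.9898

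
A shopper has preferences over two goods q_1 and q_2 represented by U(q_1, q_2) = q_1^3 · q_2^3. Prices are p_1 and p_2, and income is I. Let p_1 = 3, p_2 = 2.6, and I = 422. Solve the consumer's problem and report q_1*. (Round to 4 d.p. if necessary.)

q_1* = 70.3333

MU_q_1/MU_q_2 = (3·q_2)/(3·q_1); tangency sets this equal to p_1/p_2.
So 3·p_2·q_2 = 3·p_1·q_1; combined with the budget, a share 0.5 of income goes to q_1.
Demand: q_1*(p_1,p_2,I) = 0.5·I/p_1 and q_2* = 0.5·I/p_2.
At p_1=3, p_2=2.6, I=422: q_1* = 0.5·422/3 = 70.3333.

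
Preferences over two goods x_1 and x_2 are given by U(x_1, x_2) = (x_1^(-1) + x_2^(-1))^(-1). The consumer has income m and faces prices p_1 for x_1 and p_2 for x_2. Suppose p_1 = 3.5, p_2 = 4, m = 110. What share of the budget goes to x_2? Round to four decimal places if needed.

With the ratio pinned down, the budget gives x_1* = m/(p_1 + p_2·(x_2/x_1)) and x_2* = (x_2/x_1)·x_1*.
Numerically x_2/x_1 = 0.935414, so x_1* = 110/(3.5 + 4·0.935414) = 15.1899 and x_2* = 0.935414·15.1899 = 14.2088.
Expenditure on x_2: 4·14.2088 = 56.8354; share = 0.5167.

share on x_2 = 0.5167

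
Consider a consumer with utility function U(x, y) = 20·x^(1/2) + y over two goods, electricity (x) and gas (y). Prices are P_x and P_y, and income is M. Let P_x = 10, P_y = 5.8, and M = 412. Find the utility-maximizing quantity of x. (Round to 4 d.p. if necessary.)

x* = 33.64

Set MRS = P_x/P_y: 10·x^(−1/2) = P_x/P_y.
Solve: √x = 10·P_y/P_x, so x*(P_x,P_y) = (10·P_y/P_x)², and y* = (M − P_x·x*)/P_y.
Plugging in: x* = (10·5.8/10)² = 33.64.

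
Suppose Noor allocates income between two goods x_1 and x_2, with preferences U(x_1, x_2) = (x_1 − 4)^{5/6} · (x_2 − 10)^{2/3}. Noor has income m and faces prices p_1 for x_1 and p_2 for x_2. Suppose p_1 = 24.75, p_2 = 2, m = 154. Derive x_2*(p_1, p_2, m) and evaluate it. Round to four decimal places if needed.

x_2* = 17.7778

Let x_1' = x_1−4, x_2' = x_2−10. MRS = (5/4)·x_2'/x_1' = p_1/p_2.
Substituting into the budget: x_1* = 4 + 5/9·(m − 4·p_1 − 10·p_2)/p_1, and x_2* = 10 + 4/9·(…)/p_2.
Discretionary income = 154 − 4·24.75 − 10·2 = 35; x_2* = 10 + 4/9·35/2 = 17.7778.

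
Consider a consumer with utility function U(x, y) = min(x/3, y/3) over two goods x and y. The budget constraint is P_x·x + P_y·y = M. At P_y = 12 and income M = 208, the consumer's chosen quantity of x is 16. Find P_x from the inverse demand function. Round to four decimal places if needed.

Leontief preferences: the optimum is at the kink where x/3 = y/3, i.e. y = x.
Budget: P_x·x + P_y·x = M, so (3·P_x + 3·P_y)·x = 3·M.
Demand: x*(P_x,P_y,M) = 3·M/(3·P_x + 3·P_y), y* = 3·M/(3·P_x + 3·P_y).
Set x* = 16 in the demand function and solve for P_x: P_x = 1.

P_x = 1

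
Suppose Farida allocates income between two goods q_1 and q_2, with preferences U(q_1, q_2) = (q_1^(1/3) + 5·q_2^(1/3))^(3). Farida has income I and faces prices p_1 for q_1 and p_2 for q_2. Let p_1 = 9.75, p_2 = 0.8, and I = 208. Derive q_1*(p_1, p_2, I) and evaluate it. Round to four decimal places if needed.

MRS = MU_q_1/MU_q_2 = (1/5)·(q_2/q_1)^(2/3). Set equal to p_1/p_2.
Hence q_2/q_1 = (5·p_1/p_2)^(1/(2/3)), i.e. raised to the 1.5 power.
Substitute q_2 = (q_2/q_1)·q_1 into the budget: q_1* = I/(p_1 + p_2·(q_2/q_1)).
Numerically q_2/q_1 = 475.693207, so q_1* = 208/(9.75 + 0.8·475.693207) = 0.5329.

q_1* = 0.5329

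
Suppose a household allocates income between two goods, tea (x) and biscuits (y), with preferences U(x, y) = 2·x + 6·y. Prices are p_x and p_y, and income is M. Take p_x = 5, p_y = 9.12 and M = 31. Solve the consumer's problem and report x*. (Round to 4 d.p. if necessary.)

x* = 0

y gives more utility per dollar, so spend all income on y: y* = M/p_y, x* = 0.
Numerically: x* = 0, y* = 3.3991.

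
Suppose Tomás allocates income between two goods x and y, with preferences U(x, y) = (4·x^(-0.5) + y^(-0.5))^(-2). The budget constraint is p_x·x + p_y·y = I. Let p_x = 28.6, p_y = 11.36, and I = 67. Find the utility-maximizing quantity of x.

MU_x ∝ 4·x^(-1.5), MU_y ∝ y^(-1.5), so MRS = 4·(y/x)^(1.5) = p_x/p_y.
Solve for the ratio: y/x = [(1/4)·p_x/p_y]^(2/3).
Substitute y = (y/x)·x into the budget: x* = I/(p_x + p_y·(y/x)).
Numerically y/x = 0.734432, so x* = 67/(28.6 + 11.36·0.734432) = 1.8136.

x* = 1.8136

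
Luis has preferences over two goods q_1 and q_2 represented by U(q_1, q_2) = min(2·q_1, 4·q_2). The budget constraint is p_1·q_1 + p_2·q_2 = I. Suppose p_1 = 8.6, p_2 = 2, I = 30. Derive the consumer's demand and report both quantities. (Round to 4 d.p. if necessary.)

q_1* = 3.125, q_2* = 1.5625

With perfect complements, no substitution: consume in ratio q_1:q_2 = 4:2.
Budget: p_1·q_1 + p_2·(1/2)·q_1 = I, so (4·p_1 + 2·p_2)·q_1 = 4·I.
Demand: q_1*(p_1,p_2,I) = 4·I/(4·p_1 + 2·p_2), q_2* = 2·I/(4·p_1 + 2·p_2).
Here 4·8.6 + 2·2 = 38.4, giving q_1* = 3.125 and q_2* = 1.5625.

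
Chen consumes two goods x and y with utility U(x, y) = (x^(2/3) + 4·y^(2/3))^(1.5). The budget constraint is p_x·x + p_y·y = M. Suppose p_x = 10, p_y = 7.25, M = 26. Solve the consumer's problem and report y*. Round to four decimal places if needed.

y* = 3.557

MRS = MU_x/MU_y = (1/4)·(y/x)^(1/3). Set equal to p_x/p_y.
Hence y/x = (4·p_x/p_y)^(1/(1/3)), i.e. raised to the 3 power.
Substitute y = (y/x)·x into the budget: x* = M/(p_x + p_y·(y/x)).
Numerically y/x = 167.944565, so x* = 26/(10 + 7.25·167.944565) = 0.0212 and y* = 167.944565·0.0212 = 3.557.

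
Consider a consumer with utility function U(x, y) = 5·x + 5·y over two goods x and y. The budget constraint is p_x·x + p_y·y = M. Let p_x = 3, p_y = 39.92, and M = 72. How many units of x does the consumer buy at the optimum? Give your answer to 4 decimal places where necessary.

Linear utility — the consumer picks whichever good has higher MU/price: 5/3 = 1.6667 vs 5/39.92 = 0.1253.
x gives more utility per dollar, so spend all income on x: x* = M/p_x, y* = 0.
Numerically: x* = 24, y* = 0.

x* = 24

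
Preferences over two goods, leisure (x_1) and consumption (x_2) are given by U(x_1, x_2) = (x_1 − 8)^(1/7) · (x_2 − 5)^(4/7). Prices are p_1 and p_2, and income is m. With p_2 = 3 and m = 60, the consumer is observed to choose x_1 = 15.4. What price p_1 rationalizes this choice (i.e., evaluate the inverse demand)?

Let x_1' = x_1−8, x_2' = x_2−5. MRS = (1/4)·x_2'/x_1' = p_1/p_2.
After buying the subsistence bundle (8, 5), a share 0.2 of the remaining income goes to x_1: x_1* = 8 + 0.2·(m − 8p_1 − 5p_2)/p_1.
Set x_1* = 15.4 in the demand function and solve for p_1: p_1 = 1.

p_1 = 1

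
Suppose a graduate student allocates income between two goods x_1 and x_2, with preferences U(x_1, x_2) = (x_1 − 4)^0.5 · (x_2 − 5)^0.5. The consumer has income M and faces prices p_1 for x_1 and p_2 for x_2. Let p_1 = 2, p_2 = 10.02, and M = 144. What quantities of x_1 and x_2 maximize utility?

MRS = (x_2−5)/(x_1−4). Tangency with p_1/p_2 gives x_2−5 = (p_1/p_2)·(x_1−4).
Substituting into the budget: x_1* = 4 + 0.5·(M − 4·p_1 − 5·p_2)/p_1, and x_2* = 5 + 0.5·(…)/p_2.
Discretionary income = 144 − 4·2 − 5·10.02 = 85.9; x_1* = 4 + 0.5·85.9/2 = 25.475; x_2* = 5 + 0.5·85.9/10.02 = 9.2864.

x_1* = 25.475, x_2* = 9.2864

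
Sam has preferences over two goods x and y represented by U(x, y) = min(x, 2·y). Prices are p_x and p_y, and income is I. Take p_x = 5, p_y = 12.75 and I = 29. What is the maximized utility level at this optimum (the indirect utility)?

V = 2.5495

With perfect complements, no substitution: consume in ratio x:y = 2:1.
Budget: p_x·x + p_y·(1/2)·x = I, so (2·p_x + p_y)·x = 2·I.
Demand: x*(p_x,p_y,I) = 2·I/(2·p_x + p_y), y* = I/(2·p_x + p_y).
Here 2·5 + 12.75 = 22.75, giving x* = 2.5495 and y* = 1.2747.
Utility at the optimum: U(2.5495, 1.2747) = 2.5495.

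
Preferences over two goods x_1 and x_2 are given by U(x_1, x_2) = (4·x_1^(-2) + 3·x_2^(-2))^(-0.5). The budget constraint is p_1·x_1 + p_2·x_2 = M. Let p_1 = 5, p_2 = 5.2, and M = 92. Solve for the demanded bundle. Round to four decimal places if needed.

x_1* = 9.5207, x_2* = 8.5378

MRS = MU_x_1/MU_x_2 = (4/3)·(x_2/x_1)^(3). Set equal to p_1/p_2.
Hence x_2/x_1 = ((3/4)·p_1/p_2)^(1/(3)), i.e. raised to the 1/3 power.
Substitute x_2 = (x_2/x_1)·x_1 into the budget: x_1* = M/(p_1 + p_2·(x_2/x_1)).
Numerically x_2/x_1 = 0.896759, so x_1* = 92/(5 + 5.2·0.896759) = 9.5207 and x_2* = 0.896759·9.5207 = 8.5378.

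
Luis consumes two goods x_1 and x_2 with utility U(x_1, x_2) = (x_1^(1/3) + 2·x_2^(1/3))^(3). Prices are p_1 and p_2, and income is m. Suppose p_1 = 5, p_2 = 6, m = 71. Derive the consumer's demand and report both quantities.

x_1* = 3.9643, x_2* = 8.5298

With the ratio pinned down, the budget gives x_1* = m/(p_1 + p_2·(x_2/x_1)) and x_2* = (x_2/x_1)·x_1*.
Numerically x_2/x_1 = 2.151657, so x_1* = 71/(5 + 6·2.151657) = 3.9643 and x_2* = 2.151657·3.9643 = 8.5298.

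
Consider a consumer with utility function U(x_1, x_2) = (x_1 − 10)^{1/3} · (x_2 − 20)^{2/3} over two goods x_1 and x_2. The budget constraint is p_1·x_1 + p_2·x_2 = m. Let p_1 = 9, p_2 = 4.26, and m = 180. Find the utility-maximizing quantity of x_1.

x_1* = 10.1778

This is Cobb-Douglas in (x_1−10, x_2−20): tangency gives 1/3·p_2·(x_2−20) = 2/3·p_1·(x_1−10).
After buying the subsistence bundle (10, 20), a share 1/3 of the remaining income goes to x_1: x_1* = 10 + 1/3·(m − 10p_1 − 20p_2)/p_1.
Discretionary income = 180 − 10·9 − 20·4.26 = 4.8; x_1* = 10 + 1/3·4.8/9 = 10.1778.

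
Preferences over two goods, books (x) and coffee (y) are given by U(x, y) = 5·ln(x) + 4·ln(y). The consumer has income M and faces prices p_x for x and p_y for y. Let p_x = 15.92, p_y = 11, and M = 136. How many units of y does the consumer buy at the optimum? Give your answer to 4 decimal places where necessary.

MU_x/MU_y = (5·y)/(4·x); tangency sets this equal to p_x/p_y.
Rearranging, p_y·y = (4/5)·p_x·x. Substituting into the budget gives p_x·x·(1 + (4/5)) = M.
Demand: x*(p_x,p_y,M) = 5/9·M/p_x and y* = 4/9·M/p_y.
At p_x=15.92, p_y=11, M=136: y* = 4/9·136/11 = 5.4949.

y* = 5.4949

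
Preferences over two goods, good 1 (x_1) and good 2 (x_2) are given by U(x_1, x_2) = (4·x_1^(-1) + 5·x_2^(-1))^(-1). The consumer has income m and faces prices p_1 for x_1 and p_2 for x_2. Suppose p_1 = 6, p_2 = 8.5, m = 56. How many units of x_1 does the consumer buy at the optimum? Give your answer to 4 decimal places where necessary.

x_1* = 4.0045

From the CES first-order condition, (4/5)·(x_2/x_1)^(2) = p_1/p_2.
Hence x_2/x_1 = ((5/4)·p_1/p_2)^(1/(2)), i.e. raised to the 0.5 power.
With the ratio pinned down, the budget gives x_1* = m/(p_1 + p_2·(x_2/x_1)) and x_2* = (x_2/x_1)·x_1*.
Numerically x_2/x_1 = 0.939336, so x_1* = 56/(6 + 8.5·0.939336) = 4.0045.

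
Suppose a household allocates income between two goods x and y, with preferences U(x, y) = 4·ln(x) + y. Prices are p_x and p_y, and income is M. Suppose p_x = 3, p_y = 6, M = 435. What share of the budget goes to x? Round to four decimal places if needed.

MU_x = 4/x, MU_y = 1. Tangency: 4/x = p_x/p_y.
So x*(p_x,p_y) = 4·p_y/p_x, independent of income; and y* = (M − 4·p_y)/p_y.
At the given prices: x* = 4·6/3 = 8, and y* = 68.5.
Expenditure on x: 3·8 = 24; share = 0.0552.

share on x = 0.0552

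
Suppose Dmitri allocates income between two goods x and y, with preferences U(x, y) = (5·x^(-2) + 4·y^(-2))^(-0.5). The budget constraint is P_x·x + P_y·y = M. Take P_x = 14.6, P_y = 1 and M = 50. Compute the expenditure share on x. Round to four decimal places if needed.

share on x = 0.8655

Numerically y/x = 2.268894, so x* = 50/(14.6 + 1·2.268894) = 2.964 and y* = 2.268894·2.964 = 6.7251.
Expenditure on x: 14.6·2.964 = 43.2749; share = 0.8655.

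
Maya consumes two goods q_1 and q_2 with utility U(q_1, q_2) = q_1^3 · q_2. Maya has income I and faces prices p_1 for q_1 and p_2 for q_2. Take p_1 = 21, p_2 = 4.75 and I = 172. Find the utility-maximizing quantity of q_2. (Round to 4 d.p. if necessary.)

q_2* = 9.0526

The MRS is 3·q_2/q_1. Set MRS = p_1/p_2.
Rearranging, p_2·q_2 = (1/3)·p_1·q_1. Substituting into the budget gives p_1·q_1·(1 + (1/3)) = I.
Demand: q_1*(p_1,p_2,I) = 0.75·I/p_1 and q_2* = 0.25·I/p_2.
At p_1=21, p_2=4.75, I=172: q_2* = 0.25·172/4.75 = 9.0526.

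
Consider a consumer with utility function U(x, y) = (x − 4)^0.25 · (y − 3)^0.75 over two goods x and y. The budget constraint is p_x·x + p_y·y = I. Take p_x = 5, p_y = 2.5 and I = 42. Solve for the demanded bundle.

x* = 4.725, y* = 7.35

Let x' = x−4, y' = y−3. MRS = (1/3)·y'/x' = p_x/p_y.
After buying the subsistence bundle (4, 3), a share 0.25 of the remaining income goes to x: x* = 4 + 0.25·(I − 4p_x − 3p_y)/p_x.
Discretionary income = 42 − 4·5 − 3·2.5 = 14.5; x* = 4 + 0.25·14.5/5 = 4.725; y* = 3 + 0.75·14.5/2.5 = 7.35.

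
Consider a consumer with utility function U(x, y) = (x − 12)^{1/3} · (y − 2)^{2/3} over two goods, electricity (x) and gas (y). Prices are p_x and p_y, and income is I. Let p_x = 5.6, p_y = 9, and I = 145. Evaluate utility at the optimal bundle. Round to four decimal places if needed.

MRS = (1/2)·(y−2)/(x−12). Tangency with p_x/p_y gives y−2 = 2·(p_x/p_y)·(x−12).
Substituting into the budget: x* = 12 + 1/3·(I − 12·p_x − 2·p_y)/p_x, and y* = 2 + 2/3·(…)/p_y.
Discretionary income = 145 − 12·5.6 − 2·9 = 59.8; x* = 12 + 1/3·59.8/5.6 = 15.5595; y* = 2 + 2/3·59.8/9 = 6.4296.
Utility at the optimum: U(15.5595, 6.4296) = 4.1182.

V = 4.1182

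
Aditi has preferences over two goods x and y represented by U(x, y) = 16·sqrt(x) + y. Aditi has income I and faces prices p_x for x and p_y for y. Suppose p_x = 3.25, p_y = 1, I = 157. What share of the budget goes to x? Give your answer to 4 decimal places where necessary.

share on x = 0.1254

MU_x = 8/√x, MU_y = 1. Tangency: 8/√x = p_x/p_y.
Thus x* = (8·p_y/p_x)² — independent of I — with the rest of income spent on y.
Plugging in: x* = (8·1/3.25)² = 6.0592, y* = 137.3077.
Expenditure on x: 3.25·6.0592 = 19.6923; share = 0.1254.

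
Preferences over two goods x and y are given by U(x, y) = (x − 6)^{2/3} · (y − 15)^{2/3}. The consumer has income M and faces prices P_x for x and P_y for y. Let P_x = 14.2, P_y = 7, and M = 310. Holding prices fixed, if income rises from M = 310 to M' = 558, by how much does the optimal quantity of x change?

Discretionary income = 310 − 6·14.2 − 15·7 = 119.8; x* = 6 + 0.5·119.8/14.2 = 10.2183.
At M' = 558: x* = 18.9507. Change: 18.9507 − 10.2183 = 8.7324.

Δx* = 8.7324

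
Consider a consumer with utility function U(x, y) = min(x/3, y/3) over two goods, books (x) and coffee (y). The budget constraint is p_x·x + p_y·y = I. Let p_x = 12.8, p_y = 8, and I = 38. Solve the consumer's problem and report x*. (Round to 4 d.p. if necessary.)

Leontief preferences: the optimum is at the kink where x/3 = y/3, i.e. y = x.
Budget: p_x·x + p_y·x = I, so (3·p_x + 3·p_y)·x = 3·I.
Demand: x*(p_x,p_y,I) = 3·I/(3·p_x + 3·p_y), y* = 3·I/(3·p_x + 3·p_y).
Here 3·12.8 + 3·8 = 62.4, giving x* = 1.8269.

x* = 1.8269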